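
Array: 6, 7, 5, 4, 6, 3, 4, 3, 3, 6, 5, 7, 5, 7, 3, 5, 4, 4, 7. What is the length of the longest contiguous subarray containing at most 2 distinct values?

4

Extend right; when distinct count exceeds 2, shrink from the left:
[6] 1 distinct, len 1
[6, 7] 2 distinct, len 2
[7, 5] 2 distinct, len 2
[5, 4] 2 distinct, len 2
[4, 6] 2 distinct, len 2
[6, 3] 2 distinct, len 2
[3, 4] 2 distinct, len 2
[3, 4, 3] 2 distinct, len 3
[3, 4, 3, 3] 2 distinct, len 4
[3, 3, 6] 2 distinct, len 3
[6, 5] 2 distinct, len 2
[5, 7] 2 distinct, len 2
[5, 7, 5] 2 distinct, len 3
[5, 7, 5, 7] 2 distinct, len 4
[7, 3] 2 distinct, len 2
[3, 5] 2 distinct, len 2
[5, 4] 2 distinct, len 2
[5, 4, 4] 2 distinct, len 3
[4, 4, 7] 2 distinct, len 3
Longest length with ≤2 distinct: 4.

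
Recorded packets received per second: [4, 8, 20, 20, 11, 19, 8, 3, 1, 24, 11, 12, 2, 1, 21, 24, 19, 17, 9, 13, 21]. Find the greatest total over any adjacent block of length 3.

64

Each size-3 window and its sum:
4 8 20 → sum 32
8 20 20 → sum 48
20 20 11 → sum 51
20 11 19 → sum 50
11 19 8 → sum 38
19 8 3 → sum 30
8 3 1 → sum 12
3 1 24 → sum 28
1 24 11 → sum 36
24 11 12 → sum 47
11 12 2 → sum 25
12 2 1 → sum 15
2 1 21 → sum 24
1 21 24 → sum 46
21 24 19 → sum 64
24 19 17 → sum 60
19 17 9 → sum 45
17 9 13 → sum 39
9 13 21 → sum 43
Greatest of these is 64.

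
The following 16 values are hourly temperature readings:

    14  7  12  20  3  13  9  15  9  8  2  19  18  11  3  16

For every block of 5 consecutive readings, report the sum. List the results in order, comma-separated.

Sliding a size-5 window across the 16 values:
(14, 7, 12, 20, 3) → sum 56
(7, 12, 20, 3, 13) → sum 55
(12, 20, 3, 13, 9) → sum 57
(20, 3, 13, 9, 15) → sum 60
(3, 13, 9, 15, 9) → sum 49
(13, 9, 15, 9, 8) → sum 54
(9, 15, 9, 8, 2) → sum 43
(15, 9, 8, 2, 19) → sum 53
(9, 8, 2, 19, 18) → sum 56
(8, 2, 19, 18, 11) → sum 58
(2, 19, 18, 11, 3) → sum 53
(19, 18, 11, 3, 16) → sum 67

56, 55, 57, 60, 49, 54, 43, 53, 56, 58, 53, 67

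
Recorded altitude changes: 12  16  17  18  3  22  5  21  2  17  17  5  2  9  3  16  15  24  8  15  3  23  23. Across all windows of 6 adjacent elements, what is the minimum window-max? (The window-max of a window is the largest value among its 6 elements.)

16

Window maxs for each of the 18 positions:
[12, 16, 17, 18, 3, 22] → max 22
[16, 17, 18, 3, 22, 5] → max 22
[17, 18, 3, 22, 5, 21] → max 22
[18, 3, 22, 5, 21, 2] → max 22
[3, 22, 5, 21, 2, 17] → max 22
[22, 5, 21, 2, 17, 17] → max 22
[5, 21, 2, 17, 17, 5] → max 21
[21, 2, 17, 17, 5, 2] → max 21
[2, 17, 17, 5, 2, 9] → max 17
[17, 17, 5, 2, 9, 3] → max 17
[17, 5, 2, 9, 3, 16] → max 17
[5, 2, 9, 3, 16, 15] → max 16
[2, 9, 3, 16, 15, 24] → max 24
[9, 3, 16, 15, 24, 8] → max 24
[3, 16, 15, 24, 8, 15] → max 24
[16, 15, 24, 8, 15, 3] → max 24
[15, 24, 8, 15, 3, 23] → max 24
[24, 8, 15, 3, 23, 23] → max 24
Minimum of these is 16.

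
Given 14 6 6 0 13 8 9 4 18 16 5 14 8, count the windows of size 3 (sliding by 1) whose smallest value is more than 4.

[14, 6, 6] → min 6  > 4 ✓
[6, 6, 0] → min 0
[6, 0, 13] → min 0
[0, 13, 8] → min 0
[13, 8, 9] → min 8  > 4 ✓
[8, 9, 4] → min 4
[9, 4, 18] → min 4
[4, 18, 16] → min 4
[18, 16, 5] → min 5  > 4 ✓
[16, 5, 14] → min 5  > 4 ✓
[5, 14, 8] → min 5  > 4 ✓
5 windows satisfy the condition.

5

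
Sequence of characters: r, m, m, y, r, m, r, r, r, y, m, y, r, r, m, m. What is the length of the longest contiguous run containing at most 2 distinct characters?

5

Extend right; when distinct count exceeds 2, shrink from the left:
add r: window [r] (1 distinct), len 1
add m: window [r, m] (2 distinct), len 2
add m: window [r, m, m] (2 distinct), len 3
add y: window [m, m, y] (2 distinct), len 3
add r: window [y, r] (2 distinct), len 2
add m: window [r, m] (2 distinct), len 2
add r: window [r, m, r] (2 distinct), len 3
add r: window [r, m, r, r] (2 distinct), len 4
add r: window [r, m, r, r, r] (2 distinct), len 5
add y: window [r, r, r, y] (2 distinct), len 4
add m: window [y, m] (2 distinct), len 2
add y: window [y, m, y] (2 distinct), len 3
add r: window [y, r] (2 distinct), len 2
add r: window [y, r, r] (2 distinct), len 3
add m: window [r, r, m] (2 distinct), len 3
add m: window [r, r, m, m] (2 distinct), len 4
Longest length with ≤2 distinct: 5.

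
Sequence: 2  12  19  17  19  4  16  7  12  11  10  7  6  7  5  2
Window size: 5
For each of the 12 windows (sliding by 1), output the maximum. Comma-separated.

2 12 19 17 19 → max 19
12 19 17 19 4 → max 19
19 17 19 4 16 → max 19
17 19 4 16 7 → max 19
19 4 16 7 12 → max 19
4 16 7 12 11 → max 16
16 7 12 11 10 → max 16
7 12 11 10 7 → max 12
12 11 10 7 6 → max 12
11 10 7 6 7 → max 11
10 7 6 7 5 → max 10
7 6 7 5 2 → max 7

19, 19, 19, 19, 19, 16, 16, 12, 12, 11, 10, 7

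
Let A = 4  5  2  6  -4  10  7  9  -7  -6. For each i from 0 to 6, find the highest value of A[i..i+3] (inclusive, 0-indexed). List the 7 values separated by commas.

Sliding a size-4 window across the 10 values:
4 5 2 6 → max 6
5 2 6 -4 → max 6
2 6 -4 10 → max 10
6 -4 10 7 → max 10
-4 10 7 9 → max 10
10 7 9 -7 → max 10
7 9 -7 -6 → max 9

6, 6, 10, 10, 10, 10, 9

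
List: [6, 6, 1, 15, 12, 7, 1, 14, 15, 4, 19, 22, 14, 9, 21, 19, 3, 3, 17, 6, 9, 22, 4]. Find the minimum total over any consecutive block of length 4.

28

(6, 6, 1, 15) → sum 28
(6, 1, 15, 12) → sum 34
(1, 15, 12, 7) → sum 35
(15, 12, 7, 1) → sum 35
(12, 7, 1, 14) → sum 34
(7, 1, 14, 15) → sum 37
(1, 14, 15, 4) → sum 34
(14, 15, 4, 19) → sum 52
(15, 4, 19, 22) → sum 60
(4, 19, 22, 14) → sum 59
(19, 22, 14, 9) → sum 64
(22, 14, 9, 21) → sum 66
(14, 9, 21, 19) → sum 63
(9, 21, 19, 3) → sum 52
(21, 19, 3, 3) → sum 46
(19, 3, 3, 17) → sum 42
(3, 3, 17, 6) → sum 29
(3, 17, 6, 9) → sum 35
(17, 6, 9, 22) → sum 54
(6, 9, 22, 4) → sum 41
Minimum of these is 28.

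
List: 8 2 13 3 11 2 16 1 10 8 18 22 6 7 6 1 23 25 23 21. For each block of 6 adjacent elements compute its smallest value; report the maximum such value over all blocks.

Each size-6 window and its min:
8 2 13 3 11 2 → min 2
2 13 3 11 2 16 → min 2
13 3 11 2 16 1 → min 1
3 11 2 16 1 10 → min 1
11 2 16 1 10 8 → min 1
2 16 1 10 8 18 → min 1
16 1 10 8 18 22 → min 1
1 10 8 18 22 6 → min 1
10 8 18 22 6 7 → min 6
8 18 22 6 7 6 → min 6
18 22 6 7 6 1 → min 1
22 6 7 6 1 23 → min 1
6 7 6 1 23 25 → min 1
7 6 1 23 25 23 → min 1
6 1 23 25 23 21 → min 1
Maximum of these is 6.

6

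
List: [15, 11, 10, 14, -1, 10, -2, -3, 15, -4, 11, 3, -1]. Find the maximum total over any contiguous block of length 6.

[15, 11, 10, 14, -1, 10] → sum 59
[11, 10, 14, -1, 10, -2] → sum 42
[10, 14, -1, 10, -2, -3] → sum 28
[14, -1, 10, -2, -3, 15] → sum 33
[-1, 10, -2, -3, 15, -4] → sum 15
[10, -2, -3, 15, -4, 11] → sum 27
[-2, -3, 15, -4, 11, 3] → sum 20
[-3, 15, -4, 11, 3, -1] → sum 21
Maximum of these is 59.

59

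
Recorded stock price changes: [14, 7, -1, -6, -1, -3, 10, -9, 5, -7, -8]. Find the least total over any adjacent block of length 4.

-19

14 7 -1 -6 → sum 14
7 -1 -6 -1 → sum -1
-1 -6 -1 -3 → sum -11
-6 -1 -3 10 → sum 0
-1 -3 10 -9 → sum -3
-3 10 -9 5 → sum 3
10 -9 5 -7 → sum -1
-9 5 -7 -8 → sum -19
Least of these is -19.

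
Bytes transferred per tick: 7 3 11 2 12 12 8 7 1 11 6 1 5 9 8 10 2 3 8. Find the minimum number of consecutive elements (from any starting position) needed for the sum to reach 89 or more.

Extend right; whenever the sum reaches 89, record the length and shrink from the left:
add 7: running sum 7 < 89
add 3: running sum 10 < 89
add 11: running sum 21 < 89
add 2: running sum 23 < 89
add 12: running sum 35 < 89
add 12: running sum 47 < 89
add 8: running sum 55 < 89
add 7: running sum 62 < 89
add 1: running sum 63 < 89
add 11: running sum 74 < 89
add 6: running sum 80 < 89
add 1: running sum 81 < 89
add 5: running sum 86 < 89
add 9: shortest ending here [7, 3, 11, 2, 12, 12, 8, 7, 1, 11, 6, 1, 5, 9] sum 95, len 14
add 8: shortest ending here [11, 2, 12, 12, 8, 7, 1, 11, 6, 1, 5, 9, 8] sum 93, len 13
add 10: shortest ending here [12, 12, 8, 7, 1, 11, 6, 1, 5, 9, 8, 10] sum 90, len 12
add 2: shortest ending here [12, 12, 8, 7, 1, 11, 6, 1, 5, 9, 8, 10, 2] sum 92, len 13
add 3: shortest ending here [12, 12, 8, 7, 1, 11, 6, 1, 5, 9, 8, 10, 2, 3] sum 95, len 14
add 8: shortest ending here [12, 8, 7, 1, 11, 6, 1, 5, 9, 8, 10, 2, 3, 8] sum 91, len 14
Shortest qualifying length: 12.

12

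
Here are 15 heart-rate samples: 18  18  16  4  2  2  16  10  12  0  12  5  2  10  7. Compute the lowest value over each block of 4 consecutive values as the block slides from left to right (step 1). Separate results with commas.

4, 2, 2, 2, 2, 2, 0, 0, 0, 0, 2, 2

(18, 18, 16, 4) → min 4
(18, 16, 4, 2) → min 2
(16, 4, 2, 2) → min 2
(4, 2, 2, 16) → min 2
(2, 2, 16, 10) → min 2
(2, 16, 10, 12) → min 2
(16, 10, 12, 0) → min 0
(10, 12, 0, 12) → min 0
(12, 0, 12, 5) → min 0
(0, 12, 5, 2) → min 0
(12, 5, 2, 10) → min 2
(5, 2, 10, 7) → min 2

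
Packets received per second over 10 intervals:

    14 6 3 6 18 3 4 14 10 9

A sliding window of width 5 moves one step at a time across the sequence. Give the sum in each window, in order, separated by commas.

47, 36, 34, 45, 49, 40

(14, 6, 3, 6, 18) → sum 47
(6, 3, 6, 18, 3) → sum 36
(3, 6, 18, 3, 4) → sum 34
(6, 18, 3, 4, 14) → sum 45
(18, 3, 4, 14, 10) → sum 49
(3, 4, 14, 10, 9) → sum 40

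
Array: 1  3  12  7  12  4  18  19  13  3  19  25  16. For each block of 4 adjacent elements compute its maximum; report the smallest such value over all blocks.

12

Window maxs for each of the 10 positions:
(1, 3, 12, 7) → max 12
(3, 12, 7, 12) → max 12
(12, 7, 12, 4) → max 12
(7, 12, 4, 18) → max 18
(12, 4, 18, 19) → max 19
(4, 18, 19, 13) → max 19
(18, 19, 13, 3) → max 19
(19, 13, 3, 19) → max 19
(13, 3, 19, 25) → max 25
(3, 19, 25, 16) → max 25
Smallest of these is 12.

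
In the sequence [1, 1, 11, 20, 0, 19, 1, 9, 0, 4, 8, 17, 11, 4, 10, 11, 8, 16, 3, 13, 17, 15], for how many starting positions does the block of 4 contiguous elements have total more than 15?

18

(1, 1, 11, 20) → sum 33  > 15 ✓
(1, 11, 20, 0) → sum 32  > 15 ✓
(11, 20, 0, 19) → sum 50  > 15 ✓
(20, 0, 19, 1) → sum 40  > 15 ✓
(0, 19, 1, 9) → sum 29  > 15 ✓
(19, 1, 9, 0) → sum 29  > 15 ✓
(1, 9, 0, 4) → sum 14
(9, 0, 4, 8) → sum 21  > 15 ✓
(0, 4, 8, 17) → sum 29  > 15 ✓
(4, 8, 17, 11) → sum 40  > 15 ✓
(8, 17, 11, 4) → sum 40  > 15 ✓
(17, 11, 4, 10) → sum 42  > 15 ✓
(11, 4, 10, 11) → sum 36  > 15 ✓
(4, 10, 11, 8) → sum 33  > 15 ✓
(10, 11, 8, 16) → sum 45  > 15 ✓
(11, 8, 16, 3) → sum 38  > 15 ✓
(8, 16, 3, 13) → sum 40  > 15 ✓
(16, 3, 13, 17) → sum 49  > 15 ✓
(3, 13, 17, 15) → sum 48  > 15 ✓
18 windows satisfy the condition.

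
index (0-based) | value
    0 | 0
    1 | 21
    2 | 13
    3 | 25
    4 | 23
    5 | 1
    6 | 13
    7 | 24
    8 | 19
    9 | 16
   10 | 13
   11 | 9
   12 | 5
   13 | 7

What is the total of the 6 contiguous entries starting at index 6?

94

Elements at indices 6..11: 13, 24, 19, 16, 13, 9
sum(13, 24, 19, 16, 13, 9) = 94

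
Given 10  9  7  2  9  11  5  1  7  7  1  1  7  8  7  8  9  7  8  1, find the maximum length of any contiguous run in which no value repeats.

[10] len 1
[10, 9] len 2
[10, 9, 7] len 3
[10, 9, 7, 2] len 4
[7, 2, 9] len 3
[7, 2, 9, 11] len 4
[7, 2, 9, 11, 5] len 5
[7, 2, 9, 11, 5, 1] len 6
[2, 9, 11, 5, 1, 7] len 6
[7] len 1
[7, 1] len 2
[1] len 1
[1, 7] len 2
[1, 7, 8] len 3
[8, 7] len 2
[7, 8] len 2
[7, 8, 9] len 3
[8, 9, 7] len 3
[9, 7, 8] len 3
[9, 7, 8, 1] len 4
Longest all-distinct length: 6.

6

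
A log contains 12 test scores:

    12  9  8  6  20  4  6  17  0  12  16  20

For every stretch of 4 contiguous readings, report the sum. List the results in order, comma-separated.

12 9 8 6 → sum 35
9 8 6 20 → sum 43
8 6 20 4 → sum 38
6 20 4 6 → sum 36
20 4 6 17 → sum 47
4 6 17 0 → sum 27
6 17 0 12 → sum 35
17 0 12 16 → sum 45
0 12 16 20 → sum 48

35, 43, 38, 36, 47, 27, 35, 45, 48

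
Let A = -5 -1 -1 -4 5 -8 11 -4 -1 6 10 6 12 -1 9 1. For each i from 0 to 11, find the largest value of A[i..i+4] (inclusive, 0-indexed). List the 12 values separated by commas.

(-5, -1, -1, -4, 5) → max 5
(-1, -1, -4, 5, -8) → max 5
(-1, -4, 5, -8, 11) → max 11
(-4, 5, -8, 11, -4) → max 11
(5, -8, 11, -4, -1) → max 11
(-8, 11, -4, -1, 6) → max 11
(11, -4, -1, 6, 10) → max 11
(-4, -1, 6, 10, 6) → max 10
(-1, 6, 10, 6, 12) → max 12
(6, 10, 6, 12, -1) → max 12
(10, 6, 12, -1, 9) → max 12
(6, 12, -1, 9, 1) → max 12

5, 5, 11, 11, 11, 11, 11, 10, 12, 12, 12, 12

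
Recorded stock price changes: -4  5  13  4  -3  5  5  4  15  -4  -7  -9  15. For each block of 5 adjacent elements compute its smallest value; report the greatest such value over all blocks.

(-4, 5, 13, 4, -3) → min -4
(5, 13, 4, -3, 5) → min -3
(13, 4, -3, 5, 5) → min -3
(4, -3, 5, 5, 4) → min -3
(-3, 5, 5, 4, 15) → min -3
(5, 5, 4, 15, -4) → min -4
(5, 4, 15, -4, -7) → min -7
(4, 15, -4, -7, -9) → min -9
(15, -4, -7, -9, 15) → min -9
Greatest of these is -3.

-3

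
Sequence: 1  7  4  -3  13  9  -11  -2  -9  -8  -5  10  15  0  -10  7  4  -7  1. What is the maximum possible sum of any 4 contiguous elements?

(1, 7, 4, -3) → sum 9
(7, 4, -3, 13) → sum 21
(4, -3, 13, 9) → sum 23
(-3, 13, 9, -11) → sum 8
(13, 9, -11, -2) → sum 9
(9, -11, -2, -9) → sum -13
(-11, -2, -9, -8) → sum -30
(-2, -9, -8, -5) → sum -24
(-9, -8, -5, 10) → sum -12
(-8, -5, 10, 15) → sum 12
(-5, 10, 15, 0) → sum 20
(10, 15, 0, -10) → sum 15
(15, 0, -10, 7) → sum 12
(0, -10, 7, 4) → sum 1
(-10, 7, 4, -7) → sum -6
(7, 4, -7, 1) → sum 5
Maximum of these is 23.

23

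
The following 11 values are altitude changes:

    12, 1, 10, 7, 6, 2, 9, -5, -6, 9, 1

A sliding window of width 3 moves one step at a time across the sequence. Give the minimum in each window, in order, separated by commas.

(12, 1, 10) → min 1
(1, 10, 7) → min 1
(10, 7, 6) → min 6
(7, 6, 2) → min 2
(6, 2, 9) → min 2
(2, 9, -5) → min -5
(9, -5, -6) → min -6
(-5, -6, 9) → min -6
(-6, 9, 1) → min -6

1, 1, 6, 2, 2, -5, -6, -6, -6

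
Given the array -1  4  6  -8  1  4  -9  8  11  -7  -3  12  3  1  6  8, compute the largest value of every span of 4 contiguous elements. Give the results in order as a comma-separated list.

6, 6, 6, 4, 8, 11, 11, 11, 12, 12, 12, 12, 8

-1 4 6 -8 → max 6
4 6 -8 1 → max 6
6 -8 1 4 → max 6
-8 1 4 -9 → max 4
1 4 -9 8 → max 8
4 -9 8 11 → max 11
-9 8 11 -7 → max 11
8 11 -7 -3 → max 11
11 -7 -3 12 → max 12
-7 -3 12 3 → max 12
-3 12 3 1 → max 12
12 3 1 6 → max 12
3 1 6 8 → max 8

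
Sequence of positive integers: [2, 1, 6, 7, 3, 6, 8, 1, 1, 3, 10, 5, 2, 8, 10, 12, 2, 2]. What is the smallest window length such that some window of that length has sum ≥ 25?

Extend right; whenever the sum reaches 25, record the length and shrink from the left:
add 2: running sum 2 < 25
add 1: running sum 3 < 25
add 6: running sum 9 < 25
add 7: running sum 16 < 25
add 3: running sum 19 < 25
add 6: shortest ending here [2, 1, 6, 7, 3, 6] sum 25, len 6
add 8: shortest ending here [6, 7, 3, 6, 8] sum 30, len 5
add 1: shortest ending here [7, 3, 6, 8, 1] sum 25, len 5
add 1: shortest ending here [7, 3, 6, 8, 1, 1] sum 26, len 6
add 3: shortest ending here [7, 3, 6, 8, 1, 1, 3] sum 29, len 7
add 10: shortest ending here [6, 8, 1, 1, 3, 10] sum 29, len 6
add 5: shortest ending here [8, 1, 1, 3, 10, 5] sum 28, len 6
add 2: shortest ending here [8, 1, 1, 3, 10, 5, 2] sum 30, len 7
add 8: shortest ending here [10, 5, 2, 8] sum 25, len 4
add 10: shortest ending here [5, 2, 8, 10] sum 25, len 4
add 12: shortest ending here [8, 10, 12] sum 30, len 3
add 2: shortest ending here [8, 10, 12, 2] sum 32, len 4
add 2: shortest ending here [10, 12, 2, 2] sum 26, len 4
Shortest qualifying length: 3.

3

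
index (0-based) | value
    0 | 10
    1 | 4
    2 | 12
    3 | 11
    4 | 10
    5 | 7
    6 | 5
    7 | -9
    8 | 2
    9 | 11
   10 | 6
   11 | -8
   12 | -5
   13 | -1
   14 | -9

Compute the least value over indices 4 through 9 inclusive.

Elements at indices 4..9: 10, 7, 5, -9, 2, 11
min(10, 7, 5, -9, 2, 11) = -9

-9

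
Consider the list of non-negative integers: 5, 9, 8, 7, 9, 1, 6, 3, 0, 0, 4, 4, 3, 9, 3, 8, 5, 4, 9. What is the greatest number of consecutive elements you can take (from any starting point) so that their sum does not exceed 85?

add 5: [5] sum 5, len 1
add 9: [5, 9] sum 14, len 2
add 8: [5, 9, 8] sum 22, len 3
add 7: [5, 9, 8, 7] sum 29, len 4
add 9: [5, 9, 8, 7, 9] sum 38, len 5
add 1: [5, 9, 8, 7, 9, 1] sum 39, len 6
add 6: [5, 9, 8, 7, 9, 1, 6] sum 45, len 7
add 3: [5, 9, 8, 7, 9, 1, 6, 3] sum 48, len 8
add 0: [5, 9, 8, 7, 9, 1, 6, 3, 0] sum 48, len 9
add 0: [5, 9, 8, 7, 9, 1, 6, 3, 0, 0] sum 48, len 10
add 4: [5, 9, 8, 7, 9, 1, 6, 3, 0, 0, 4] sum 52, len 11
add 4: [5, 9, 8, 7, 9, 1, 6, 3, 0, 0, 4, 4] sum 56, len 12
add 3: [5, 9, 8, 7, 9, 1, 6, 3, 0, 0, 4, 4, 3] sum 59, len 13
add 9: [5, 9, 8, 7, 9, 1, 6, 3, 0, 0, 4, 4, 3, 9] sum 68, len 14
add 3: [5, 9, 8, 7, 9, 1, 6, 3, 0, 0, 4, 4, 3, 9, 3] sum 71, len 15
add 8: [5, 9, 8, 7, 9, 1, 6, 3, 0, 0, 4, 4, 3, 9, 3, 8] sum 79, len 16
add 5: [5, 9, 8, 7, 9, 1, 6, 3, 0, 0, 4, 4, 3, 9, 3, 8, 5] sum 84, len 17
add 4: [9, 8, 7, 9, 1, 6, 3, 0, 0, 4, 4, 3, 9, 3, 8, 5, 4] sum 83, len 17
add 9: [8, 7, 9, 1, 6, 3, 0, 0, 4, 4, 3, 9, 3, 8, 5, 4, 9] sum 83, len 17
Longest length seen: 17.

17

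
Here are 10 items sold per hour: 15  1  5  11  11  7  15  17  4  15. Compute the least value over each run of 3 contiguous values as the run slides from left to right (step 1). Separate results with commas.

1, 1, 5, 7, 7, 7, 4, 4

Sliding a size-3 window across the 10 values:
[15, 1, 5] → min 1
[1, 5, 11] → min 1
[5, 11, 11] → min 5
[11, 11, 7] → min 7
[11, 7, 15] → min 7
[7, 15, 17] → min 7
[15, 17, 4] → min 4
[17, 4, 15] → min 4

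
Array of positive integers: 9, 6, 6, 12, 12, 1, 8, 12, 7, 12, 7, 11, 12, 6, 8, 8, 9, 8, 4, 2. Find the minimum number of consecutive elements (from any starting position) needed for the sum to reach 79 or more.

9

add 9: running sum 9 < 79
add 6: running sum 15 < 79
add 6: running sum 21 < 79
add 12: running sum 33 < 79
add 12: running sum 45 < 79
add 1: running sum 46 < 79
add 8: running sum 54 < 79
add 12: running sum 66 < 79
add 7: running sum 73 < 79
end 9: [9, 6, 6, 12, 12, 1, 8, 12, 7, 12] sum 85, len 10
end 10: [6, 6, 12, 12, 1, 8, 12, 7, 12, 7] sum 83, len 10
end 11: [12, 12, 1, 8, 12, 7, 12, 7, 11] sum 82, len 9
end 12: [12, 1, 8, 12, 7, 12, 7, 11, 12] sum 82, len 9
end 13: [12, 1, 8, 12, 7, 12, 7, 11, 12, 6] sum 88, len 10
end 14: [8, 12, 7, 12, 7, 11, 12, 6, 8] sum 83, len 9
end 15: [12, 7, 12, 7, 11, 12, 6, 8, 8] sum 83, len 9
end 16: [7, 12, 7, 11, 12, 6, 8, 8, 9] sum 80, len 9
end 17: [12, 7, 11, 12, 6, 8, 8, 9, 8] sum 81, len 9
end 18: [12, 7, 11, 12, 6, 8, 8, 9, 8, 4] sum 85, len 10
end 19: [12, 7, 11, 12, 6, 8, 8, 9, 8, 4, 2] sum 87, len 11
Shortest qualifying length: 9.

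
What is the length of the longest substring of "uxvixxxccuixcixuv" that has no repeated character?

[u] len 1
[u, x] len 2
[u, x, v] len 3
[u, x, v, i] len 4
[v, i, x] len 3
[x] len 1
[x] len 1
[x, c] len 2
[c] len 1
[c, u] len 2
[c, u, i] len 3
[c, u, i, x] len 4
[u, i, x, c] len 4
[x, c, i] len 3
[c, i, x] len 3
[c, i, x, u] len 4
[c, i, x, u, v] len 5
Longest all-distinct length: 5.

5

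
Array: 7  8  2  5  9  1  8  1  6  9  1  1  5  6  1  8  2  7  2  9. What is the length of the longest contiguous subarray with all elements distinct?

6

add 7: [7] len 1
add 8: [7, 8] len 2
add 2: [7, 8, 2] len 3
add 5: [7, 8, 2, 5] len 4
add 9: [7, 8, 2, 5, 9] len 5
add 1: [7, 8, 2, 5, 9, 1] len 6
add 8 (repeat 8, move left end past it): [2, 5, 9, 1, 8] len 5
add 1 (repeat 1, move left end past it): [8, 1] len 2
add 6: [8, 1, 6] len 3
add 9: [8, 1, 6, 9] len 4
add 1 (repeat 1, move left end past it): [6, 9, 1] len 3
add 1 (repeat 1, move left end past it): [1] len 1
add 5: [1, 5] len 2
add 6: [1, 5, 6] len 3
add 1 (repeat 1, move left end past it): [5, 6, 1] len 3
add 8: [5, 6, 1, 8] len 4
add 2: [5, 6, 1, 8, 2] len 5
add 7: [5, 6, 1, 8, 2, 7] len 6
add 2 (repeat 2, move left end past it): [7, 2] len 2
add 9: [7, 2, 9] len 3
Longest all-distinct length: 6.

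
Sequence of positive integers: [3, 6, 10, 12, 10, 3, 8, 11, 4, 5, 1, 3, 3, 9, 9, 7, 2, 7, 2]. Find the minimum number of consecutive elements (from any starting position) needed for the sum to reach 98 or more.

add 3: running sum 3 < 98
add 6: running sum 9 < 98
add 10: running sum 19 < 98
add 12: running sum 31 < 98
add 10: running sum 41 < 98
add 3: running sum 44 < 98
add 8: running sum 52 < 98
add 11: running sum 63 < 98
add 4: running sum 67 < 98
add 5: running sum 72 < 98
add 1: running sum 73 < 98
add 3: running sum 76 < 98
add 3: running sum 79 < 98
add 9: running sum 88 < 98
add 9: running sum 97 < 98
add 7: shortest ending here [6, 10, 12, 10, 3, 8, 11, 4, 5, 1, 3, 3, 9, 9, 7] sum 101, len 15
add 2: shortest ending here [6, 10, 12, 10, 3, 8, 11, 4, 5, 1, 3, 3, 9, 9, 7, 2] sum 103, len 16
add 7: shortest ending here [10, 12, 10, 3, 8, 11, 4, 5, 1, 3, 3, 9, 9, 7, 2, 7] sum 104, len 16
add 2: shortest ending here [10, 12, 10, 3, 8, 11, 4, 5, 1, 3, 3, 9, 9, 7, 2, 7, 2] sum 106, len 17
Shortest qualifying length: 15.

15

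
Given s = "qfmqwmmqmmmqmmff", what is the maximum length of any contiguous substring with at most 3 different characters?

Extend right; when distinct count exceeds 3, shrink from the left:
[q] 1 distinct, len 1
[q, f] 2 distinct, len 2
[q, f, m] 3 distinct, len 3
[q, f, m, q] 3 distinct, len 4
[m, q, w] 3 distinct, len 3
[m, q, w, m] 3 distinct, len 4
[m, q, w, m, m] 3 distinct, len 5
[m, q, w, m, m, q] 3 distinct, len 6
[m, q, w, m, m, q, m] 3 distinct, len 7
[m, q, w, m, m, q, m, m] 3 distinct, len 8
[m, q, w, m, m, q, m, m, m] 3 distinct, len 9
[m, q, w, m, m, q, m, m, m, q] 3 distinct, len 10
[m, q, w, m, m, q, m, m, m, q, m] 3 distinct, len 11
[m, q, w, m, m, q, m, m, m, q, m, m] 3 distinct, len 12
[m, m, q, m, m, m, q, m, m, f] 3 distinct, len 10
[m, m, q, m, m, m, q, m, m, f, f] 3 distinct, len 11
Longest length with ≤3 distinct: 12.

12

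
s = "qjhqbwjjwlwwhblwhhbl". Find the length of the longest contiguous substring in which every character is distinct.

add q: [q] len 1
add j: [q, j] len 2
add h: [q, j, h] len 3
add q (repeat q, move left end past it): [j, h, q] len 3
add b: [j, h, q, b] len 4
add w: [j, h, q, b, w] len 5
add j (repeat j, move left end past it): [h, q, b, w, j] len 5
add j (repeat j, move left end past it): [j] len 1
add w: [j, w] len 2
add l: [j, w, l] len 3
add w (repeat w, move left end past it): [l, w] len 2
add w (repeat w, move left end past it): [w] len 1
add h: [w, h] len 2
add b: [w, h, b] len 3
add l: [w, h, b, l] len 4
add w (repeat w, move left end past it): [h, b, l, w] len 4
add h (repeat h, move left end past it): [b, l, w, h] len 4
add h (repeat h, move left end past it): [h] len 1
add b: [h, b] len 2
add l: [h, b, l] len 3
Longest all-distinct length: 5.

5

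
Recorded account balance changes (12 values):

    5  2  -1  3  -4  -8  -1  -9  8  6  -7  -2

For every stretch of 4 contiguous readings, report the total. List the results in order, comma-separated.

9, 0, -10, -10, -22, -10, 4, -2, 5

Sliding a size-4 window across the 12 values:
[5, 2, -1, 3] → sum 9
[2, -1, 3, -4] → sum 0
[-1, 3, -4, -8] → sum -10
[3, -4, -8, -1] → sum -10
[-4, -8, -1, -9] → sum -22
[-8, -1, -9, 8] → sum -10
[-1, -9, 8, 6] → sum 4
[-9, 8, 6, -7] → sum -2
[8, 6, -7, -2] → sum 5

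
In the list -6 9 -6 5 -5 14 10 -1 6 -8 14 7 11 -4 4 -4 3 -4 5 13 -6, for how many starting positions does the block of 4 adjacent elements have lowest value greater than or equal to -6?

14

[-6, 9, -6, 5] → min -6  ≥ -6 ✓
[9, -6, 5, -5] → min -6  ≥ -6 ✓
[-6, 5, -5, 14] → min -6  ≥ -6 ✓
[5, -5, 14, 10] → min -5  ≥ -6 ✓
[-5, 14, 10, -1] → min -5  ≥ -6 ✓
[14, 10, -1, 6] → min -1  ≥ -6 ✓
[10, -1, 6, -8] → min -8
[-1, 6, -8, 14] → min -8
[6, -8, 14, 7] → min -8
[-8, 14, 7, 11] → min -8
[14, 7, 11, -4] → min -4  ≥ -6 ✓
[7, 11, -4, 4] → min -4  ≥ -6 ✓
[11, -4, 4, -4] → min -4  ≥ -6 ✓
[-4, 4, -4, 3] → min -4  ≥ -6 ✓
[4, -4, 3, -4] → min -4  ≥ -6 ✓
[-4, 3, -4, 5] → min -4  ≥ -6 ✓
[3, -4, 5, 13] → min -4  ≥ -6 ✓
[-4, 5, 13, -6] → min -6  ≥ -6 ✓
14 windows satisfy the condition.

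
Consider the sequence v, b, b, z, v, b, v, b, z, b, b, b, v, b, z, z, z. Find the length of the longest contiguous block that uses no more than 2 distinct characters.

[v] 1 distinct, len 1
[v, b] 2 distinct, len 2
[v, b, b] 2 distinct, len 3
[b, b, z] 2 distinct, len 3
[z, v] 2 distinct, len 2
[v, b] 2 distinct, len 2
[v, b, v] 2 distinct, len 3
[v, b, v, b] 2 distinct, len 4
[b, z] 2 distinct, len 2
[b, z, b] 2 distinct, len 3
[b, z, b, b] 2 distinct, len 4
[b, z, b, b, b] 2 distinct, len 5
[b, b, b, v] 2 distinct, len 4
[b, b, b, v, b] 2 distinct, len 5
[b, z] 2 distinct, len 2
[b, z, z] 2 distinct, len 3
[b, z, z, z] 2 distinct, len 4
Longest length with ≤2 distinct: 5.

5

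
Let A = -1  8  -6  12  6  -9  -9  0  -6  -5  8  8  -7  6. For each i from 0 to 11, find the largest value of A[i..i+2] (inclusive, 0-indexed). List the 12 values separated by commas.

8, 12, 12, 12, 6, 0, 0, 0, 8, 8, 8, 8

Sliding a size-3 window across the 14 values:
(-1, 8, -6) → max 8
(8, -6, 12) → max 12
(-6, 12, 6) → max 12
(12, 6, -9) → max 12
(6, -9, -9) → max 6
(-9, -9, 0) → max 0
(-9, 0, -6) → max 0
(0, -6, -5) → max 0
(-6, -5, 8) → max 8
(-5, 8, 8) → max 8
(8, 8, -7) → max 8
(8, -7, 6) → max 8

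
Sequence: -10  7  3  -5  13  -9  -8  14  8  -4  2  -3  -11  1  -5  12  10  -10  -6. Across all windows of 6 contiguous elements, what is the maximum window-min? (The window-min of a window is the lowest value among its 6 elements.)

-8

[-10, 7, 3, -5, 13, -9] → min -10
[7, 3, -5, 13, -9, -8] → min -9
[3, -5, 13, -9, -8, 14] → min -9
[-5, 13, -9, -8, 14, 8] → min -9
[13, -9, -8, 14, 8, -4] → min -9
[-9, -8, 14, 8, -4, 2] → min -9
[-8, 14, 8, -4, 2, -3] → min -8
[14, 8, -4, 2, -3, -11] → min -11
[8, -4, 2, -3, -11, 1] → min -11
[-4, 2, -3, -11, 1, -5] → min -11
[2, -3, -11, 1, -5, 12] → min -11
[-3, -11, 1, -5, 12, 10] → min -11
[-11, 1, -5, 12, 10, -10] → min -11
[1, -5, 12, 10, -10, -6] → min -10
Maximum of these is -8.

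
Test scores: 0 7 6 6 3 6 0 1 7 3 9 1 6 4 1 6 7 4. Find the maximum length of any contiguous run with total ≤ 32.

9

→ 0: sum 0, len 1
→ 7: sum 7, len 2
→ 6: sum 13, len 3
→ 6: sum 19, len 4
→ 3: sum 22, len 5
→ 6: sum 28, len 6
→ 0: sum 28, len 7
→ 1: sum 29, len 8
→ 7 (dropped 0, 7): sum 29, len 7
→ 3: sum 32, len 8
→ 9 (dropped 6, 6): sum 29, len 7
→ 1: sum 30, len 8
→ 6 (dropped 3, 6): sum 27, len 7
→ 4: sum 31, len 8
→ 1: sum 32, len 9
→ 6 (dropped 0, 1, 7): sum 30, len 7
→ 7 (dropped 3, 9): sum 25, len 6
→ 4: sum 29, len 7
Longest length seen: 9.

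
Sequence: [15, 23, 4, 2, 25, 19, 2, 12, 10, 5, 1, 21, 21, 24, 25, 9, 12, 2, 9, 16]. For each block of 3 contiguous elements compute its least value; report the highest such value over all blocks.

[15, 23, 4] → min 4
[23, 4, 2] → min 2
[4, 2, 25] → min 2
[2, 25, 19] → min 2
[25, 19, 2] → min 2
[19, 2, 12] → min 2
[2, 12, 10] → min 2
[12, 10, 5] → min 5
[10, 5, 1] → min 1
[5, 1, 21] → min 1
[1, 21, 21] → min 1
[21, 21, 24] → min 21
[21, 24, 25] → min 21
[24, 25, 9] → min 9
[25, 9, 12] → min 9
[9, 12, 2] → min 2
[12, 2, 9] → min 2
[2, 9, 16] → min 2
Highest of these is 21.

21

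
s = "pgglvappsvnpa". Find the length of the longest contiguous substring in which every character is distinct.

5

[p] len 1
[p, g] len 2
[g] len 1
[g, l] len 2
[g, l, v] len 3
[g, l, v, a] len 4
[g, l, v, a, p] len 5
[p] len 1
[p, s] len 2
[p, s, v] len 3
[p, s, v, n] len 4
[s, v, n, p] len 4
[s, v, n, p, a] len 5
Longest all-distinct length: 5.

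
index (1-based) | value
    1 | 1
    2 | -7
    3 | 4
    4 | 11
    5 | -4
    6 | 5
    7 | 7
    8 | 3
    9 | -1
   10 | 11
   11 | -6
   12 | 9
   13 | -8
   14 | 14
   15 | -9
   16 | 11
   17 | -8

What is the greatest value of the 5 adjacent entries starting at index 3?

Elements at indices 3..7: 4, 11, -4, 5, 7
max(4, 11, -4, 5, 7) = 11

11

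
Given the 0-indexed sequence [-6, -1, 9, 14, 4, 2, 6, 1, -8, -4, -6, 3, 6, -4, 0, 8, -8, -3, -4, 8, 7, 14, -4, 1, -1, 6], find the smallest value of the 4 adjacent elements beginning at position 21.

Elements at indices 21..24: 14, -4, 1, -1
min(14, -4, 1, -1) = -4

-4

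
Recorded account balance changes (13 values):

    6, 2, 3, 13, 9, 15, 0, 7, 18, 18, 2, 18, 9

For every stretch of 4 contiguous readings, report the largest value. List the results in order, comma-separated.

[6, 2, 3, 13] → max 13
[2, 3, 13, 9] → max 13
[3, 13, 9, 15] → max 15
[13, 9, 15, 0] → max 15
[9, 15, 0, 7] → max 15
[15, 0, 7, 18] → max 18
[0, 7, 18, 18] → max 18
[7, 18, 18, 2] → max 18
[18, 18, 2, 18] → max 18
[18, 2, 18, 9] → max 18

13, 13, 15, 15, 15, 18, 18, 18, 18, 18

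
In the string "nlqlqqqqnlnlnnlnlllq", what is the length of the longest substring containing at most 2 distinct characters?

11

[n] 1 distinct, len 1
[n, l] 2 distinct, len 2
[l, q] 2 distinct, len 2
[l, q, l] 2 distinct, len 3
[l, q, l, q] 2 distinct, len 4
[l, q, l, q, q] 2 distinct, len 5
[l, q, l, q, q, q] 2 distinct, len 6
[l, q, l, q, q, q, q] 2 distinct, len 7
[q, q, q, q, n] 2 distinct, len 5
[n, l] 2 distinct, len 2
[n, l, n] 2 distinct, len 3
[n, l, n, l] 2 distinct, len 4
[n, l, n, l, n] 2 distinct, len 5
[n, l, n, l, n, n] 2 distinct, len 6
[n, l, n, l, n, n, l] 2 distinct, len 7
[n, l, n, l, n, n, l, n] 2 distinct, len 8
[n, l, n, l, n, n, l, n, l] 2 distinct, len 9
[n, l, n, l, n, n, l, n, l, l] 2 distinct, len 10
[n, l, n, l, n, n, l, n, l, l, l] 2 distinct, len 11
[l, l, l, q] 2 distinct, len 4
Longest length with ≤2 distinct: 11.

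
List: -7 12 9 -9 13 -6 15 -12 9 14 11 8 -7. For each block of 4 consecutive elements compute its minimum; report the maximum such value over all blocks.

8

Window mins for each of the 10 positions:
[-7, 12, 9, -9] → min -9
[12, 9, -9, 13] → min -9
[9, -9, 13, -6] → min -9
[-9, 13, -6, 15] → min -9
[13, -6, 15, -12] → min -12
[-6, 15, -12, 9] → min -12
[15, -12, 9, 14] → min -12
[-12, 9, 14, 11] → min -12
[9, 14, 11, 8] → min 8
[14, 11, 8, -7] → min -7
Maximum of these is 8.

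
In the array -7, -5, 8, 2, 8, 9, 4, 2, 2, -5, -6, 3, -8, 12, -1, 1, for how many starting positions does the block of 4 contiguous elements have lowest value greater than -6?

6

-7 -5 8 2 → min -7
-5 8 2 8 → min -5  > -6 ✓
8 2 8 9 → min 2  > -6 ✓
2 8 9 4 → min 2  > -6 ✓
8 9 4 2 → min 2  > -6 ✓
9 4 2 2 → min 2  > -6 ✓
4 2 2 -5 → min -5  > -6 ✓
2 2 -5 -6 → min -6
2 -5 -6 3 → min -6
-5 -6 3 -8 → min -8
-6 3 -8 12 → min -8
3 -8 12 -1 → min -8
-8 12 -1 1 → min -8
6 windows satisfy the condition.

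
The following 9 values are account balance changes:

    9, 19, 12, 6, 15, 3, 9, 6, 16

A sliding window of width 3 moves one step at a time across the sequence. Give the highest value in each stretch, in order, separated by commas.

19, 19, 15, 15, 15, 9, 16

Sliding a size-3 window across the 9 values:
(9, 19, 12) → max 19
(19, 12, 6) → max 19
(12, 6, 15) → max 15
(6, 15, 3) → max 15
(15, 3, 9) → max 15
(3, 9, 6) → max 9
(9, 6, 16) → max 16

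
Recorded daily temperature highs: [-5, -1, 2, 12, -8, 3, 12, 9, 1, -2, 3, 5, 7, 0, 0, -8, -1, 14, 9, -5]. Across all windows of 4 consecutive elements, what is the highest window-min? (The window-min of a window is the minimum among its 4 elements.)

1

-5 -1 2 12 → min -5
-1 2 12 -8 → min -8
2 12 -8 3 → min -8
12 -8 3 12 → min -8
-8 3 12 9 → min -8
3 12 9 1 → min 1
12 9 1 -2 → min -2
9 1 -2 3 → min -2
1 -2 3 5 → min -2
-2 3 5 7 → min -2
3 5 7 0 → min 0
5 7 0 0 → min 0
7 0 0 -8 → min -8
0 0 -8 -1 → min -8
0 -8 -1 14 → min -8
-8 -1 14 9 → min -8
-1 14 9 -5 → min -5
Highest of these is 1.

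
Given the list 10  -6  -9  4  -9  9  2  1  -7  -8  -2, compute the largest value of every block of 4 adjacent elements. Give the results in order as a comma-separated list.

[10, -6, -9, 4] → max 10
[-6, -9, 4, -9] → max 4
[-9, 4, -9, 9] → max 9
[4, -9, 9, 2] → max 9
[-9, 9, 2, 1] → max 9
[9, 2, 1, -7] → max 9
[2, 1, -7, -8] → max 2
[1, -7, -8, -2] → max 1

10, 4, 9, 9, 9, 9, 2, 1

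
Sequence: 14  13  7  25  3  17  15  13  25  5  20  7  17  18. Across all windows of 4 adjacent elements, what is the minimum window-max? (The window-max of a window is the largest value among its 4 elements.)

17

(14, 13, 7, 25) → max 25
(13, 7, 25, 3) → max 25
(7, 25, 3, 17) → max 25
(25, 3, 17, 15) → max 25
(3, 17, 15, 13) → max 17
(17, 15, 13, 25) → max 25
(15, 13, 25, 5) → max 25
(13, 25, 5, 20) → max 25
(25, 5, 20, 7) → max 25
(5, 20, 7, 17) → max 20
(20, 7, 17, 18) → max 20
Minimum of these is 17.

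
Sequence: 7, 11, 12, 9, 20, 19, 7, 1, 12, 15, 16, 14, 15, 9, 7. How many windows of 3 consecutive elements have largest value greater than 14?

7 11 12 → max 12
11 12 9 → max 12
12 9 20 → max 20  > 14 ✓
9 20 19 → max 20  > 14 ✓
20 19 7 → max 20  > 14 ✓
19 7 1 → max 19  > 14 ✓
7 1 12 → max 12
1 12 15 → max 15  > 14 ✓
12 15 16 → max 16  > 14 ✓
15 16 14 → max 16  > 14 ✓
16 14 15 → max 16  > 14 ✓
14 15 9 → max 15  > 14 ✓
15 9 7 → max 15  > 14 ✓
10 windows satisfy the condition.

10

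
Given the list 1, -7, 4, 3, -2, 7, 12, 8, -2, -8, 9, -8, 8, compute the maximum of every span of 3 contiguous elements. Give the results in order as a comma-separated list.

Sliding a size-3 window across the 13 values:
(1, -7, 4) → max 4
(-7, 4, 3) → max 4
(4, 3, -2) → max 4
(3, -2, 7) → max 7
(-2, 7, 12) → max 12
(7, 12, 8) → max 12
(12, 8, -2) → max 12
(8, -2, -8) → max 8
(-2, -8, 9) → max 9
(-8, 9, -8) → max 9
(9, -8, 8) → max 9

4, 4, 4, 7, 12, 12, 12, 8, 9, 9, 9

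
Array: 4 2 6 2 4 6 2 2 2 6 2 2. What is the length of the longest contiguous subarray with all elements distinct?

[4] len 1
[4, 2] len 2
[4, 2, 6] len 3
[6, 2] len 2
[6, 2, 4] len 3
[2, 4, 6] len 3
[4, 6, 2] len 3
[2] len 1
[2] len 1
[2, 6] len 2
[6, 2] len 2
[2] len 1
Longest all-distinct length: 3.

3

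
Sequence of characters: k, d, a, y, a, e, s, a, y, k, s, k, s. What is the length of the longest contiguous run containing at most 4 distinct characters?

7

[k] 1 distinct, len 1
[k, d] 2 distinct, len 2
[k, d, a] 3 distinct, len 3
[k, d, a, y] 4 distinct, len 4
[k, d, a, y, a] 4 distinct, len 5
[d, a, y, a, e] 4 distinct, len 5
[a, y, a, e, s] 4 distinct, len 5
[a, y, a, e, s, a] 4 distinct, len 6
[a, y, a, e, s, a, y] 4 distinct, len 7
[s, a, y, k] 4 distinct, len 4
[s, a, y, k, s] 4 distinct, len 5
[s, a, y, k, s, k] 4 distinct, len 6
[s, a, y, k, s, k, s] 4 distinct, len 7
Longest length with ≤4 distinct: 7.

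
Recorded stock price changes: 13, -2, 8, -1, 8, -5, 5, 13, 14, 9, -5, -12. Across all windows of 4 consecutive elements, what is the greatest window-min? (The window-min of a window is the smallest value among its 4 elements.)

5

Window mins for each of the 9 positions:
13 -2 8 -1 → min -2
-2 8 -1 8 → min -2
8 -1 8 -5 → min -5
-1 8 -5 5 → min -5
8 -5 5 13 → min -5
-5 5 13 14 → min -5
5 13 14 9 → min 5
13 14 9 -5 → min -5
14 9 -5 -12 → min -12
Greatest of these is 5.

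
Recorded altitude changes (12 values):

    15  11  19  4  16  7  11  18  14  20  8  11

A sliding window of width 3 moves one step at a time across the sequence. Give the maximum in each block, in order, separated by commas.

19, 19, 19, 16, 16, 18, 18, 20, 20, 20

(15, 11, 19) → max 19
(11, 19, 4) → max 19
(19, 4, 16) → max 19
(4, 16, 7) → max 16
(16, 7, 11) → max 16
(7, 11, 18) → max 18
(11, 18, 14) → max 18
(18, 14, 20) → max 20
(14, 20, 8) → max 20
(20, 8, 11) → max 20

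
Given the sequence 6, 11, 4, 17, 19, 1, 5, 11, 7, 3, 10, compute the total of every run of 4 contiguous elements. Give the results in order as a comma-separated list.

Sliding a size-4 window across the 11 values:
6 11 4 17 → sum 38
11 4 17 19 → sum 51
4 17 19 1 → sum 41
17 19 1 5 → sum 42
19 1 5 11 → sum 36
1 5 11 7 → sum 24
5 11 7 3 → sum 26
11 7 3 10 → sum 31

38, 51, 41, 42, 36, 24, 26, 31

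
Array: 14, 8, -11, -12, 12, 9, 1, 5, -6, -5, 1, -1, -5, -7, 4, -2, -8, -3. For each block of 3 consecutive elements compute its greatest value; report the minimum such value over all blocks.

-2

Window maxs for each of the 16 positions:
14 8 -11 → max 14
8 -11 -12 → max 8
-11 -12 12 → max 12
-12 12 9 → max 12
12 9 1 → max 12
9 1 5 → max 9
1 5 -6 → max 5
5 -6 -5 → max 5
-6 -5 1 → max 1
-5 1 -1 → max 1
1 -1 -5 → max 1
-1 -5 -7 → max -1
-5 -7 4 → max 4
-7 4 -2 → max 4
4 -2 -8 → max 4
-2 -8 -3 → max -2
Minimum of these is -2.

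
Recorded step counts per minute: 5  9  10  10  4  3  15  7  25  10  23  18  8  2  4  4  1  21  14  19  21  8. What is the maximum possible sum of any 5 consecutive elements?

84

Window sums for each of the 18 positions:
[5, 9, 10, 10, 4] → sum 38
[9, 10, 10, 4, 3] → sum 36
[10, 10, 4, 3, 15] → sum 42
[10, 4, 3, 15, 7] → sum 39
[4, 3, 15, 7, 25] → sum 54
[3, 15, 7, 25, 10] → sum 60
[15, 7, 25, 10, 23] → sum 80
[7, 25, 10, 23, 18] → sum 83
[25, 10, 23, 18, 8] → sum 84
[10, 23, 18, 8, 2] → sum 61
[23, 18, 8, 2, 4] → sum 55
[18, 8, 2, 4, 4] → sum 36
[8, 2, 4, 4, 1] → sum 19
[2, 4, 4, 1, 21] → sum 32
[4, 4, 1, 21, 14] → sum 44
[4, 1, 21, 14, 19] → sum 59
[1, 21, 14, 19, 21] → sum 76
[21, 14, 19, 21, 8] → sum 83
Maximum of these is 84.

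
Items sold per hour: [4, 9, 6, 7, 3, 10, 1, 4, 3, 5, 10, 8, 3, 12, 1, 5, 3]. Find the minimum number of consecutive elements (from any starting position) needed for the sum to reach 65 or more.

11

add 4: running sum 4 < 65
add 9: running sum 13 < 65
add 6: running sum 19 < 65
add 7: running sum 26 < 65
add 3: running sum 29 < 65
add 10: running sum 39 < 65
add 1: running sum 40 < 65
add 4: running sum 44 < 65
add 3: running sum 47 < 65
add 5: running sum 52 < 65
add 10: running sum 62 < 65
add 8: shortest ending here [9, 6, 7, 3, 10, 1, 4, 3, 5, 10, 8] sum 66, len 11
add 3: shortest ending here [9, 6, 7, 3, 10, 1, 4, 3, 5, 10, 8, 3] sum 69, len 12
add 12: shortest ending here [7, 3, 10, 1, 4, 3, 5, 10, 8, 3, 12] sum 66, len 11
add 1: shortest ending here [7, 3, 10, 1, 4, 3, 5, 10, 8, 3, 12, 1] sum 67, len 12
add 5: shortest ending here [3, 10, 1, 4, 3, 5, 10, 8, 3, 12, 1, 5] sum 65, len 12
add 3: shortest ending here [10, 1, 4, 3, 5, 10, 8, 3, 12, 1, 5, 3] sum 65, len 12
Shortest qualifying length: 11.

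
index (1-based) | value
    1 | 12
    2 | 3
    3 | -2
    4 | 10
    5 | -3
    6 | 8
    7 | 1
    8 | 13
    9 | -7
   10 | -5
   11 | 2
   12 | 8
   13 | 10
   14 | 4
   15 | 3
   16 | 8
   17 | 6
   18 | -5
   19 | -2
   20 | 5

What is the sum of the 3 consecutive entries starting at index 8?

1

Elements at indices 8..10: 13, -7, -5
sum(13, -7, -5) = 1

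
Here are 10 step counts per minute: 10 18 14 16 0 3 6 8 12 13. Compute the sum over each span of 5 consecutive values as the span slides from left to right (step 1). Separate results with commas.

58, 51, 39, 33, 29, 42

(10, 18, 14, 16, 0) → sum 58
(18, 14, 16, 0, 3) → sum 51
(14, 16, 0, 3, 6) → sum 39
(16, 0, 3, 6, 8) → sum 33
(0, 3, 6, 8, 12) → sum 29
(3, 6, 8, 12, 13) → sum 42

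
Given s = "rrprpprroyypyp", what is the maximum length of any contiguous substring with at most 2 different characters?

add r: window [r] (1 distinct), len 1
add r: window [r, r] (1 distinct), len 2
add p: window [r, r, p] (2 distinct), len 3
add r: window [r, r, p, r] (2 distinct), len 4
add p: window [r, r, p, r, p] (2 distinct), len 5
add p: window [r, r, p, r, p, p] (2 distinct), len 6
add r: window [r, r, p, r, p, p, r] (2 distinct), len 7
add r: window [r, r, p, r, p, p, r, r] (2 distinct), len 8
add o: window [r, r, o] (2 distinct), len 3
add y: window [o, y] (2 distinct), len 2
add y: window [o, y, y] (2 distinct), len 3
add p: window [y, y, p] (2 distinct), len 3
add y: window [y, y, p, y] (2 distinct), len 4
add p: window [y, y, p, y, p] (2 distinct), len 5
Longest length with ≤2 distinct: 8.

8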